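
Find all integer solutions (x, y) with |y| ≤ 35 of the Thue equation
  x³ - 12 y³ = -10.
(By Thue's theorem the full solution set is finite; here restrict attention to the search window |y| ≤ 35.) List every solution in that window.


The equation is x³ - 12y³ = -10. For fixed y, x³ = 12·y³ − 10, so a solution requires the RHS to be a perfect cube.
Strategy: iterate y from -35 to 35, compute RHS = 12·y³ − 10, and check whether it is a (positive or negative) perfect cube.
Check small values of y:
  y = 0: RHS = -10 is not a perfect cube.
  y = 1: RHS = 2 is not a perfect cube.
  y = -1: RHS = -22 is not a perfect cube.
  y = 2: RHS = 86 is not a perfect cube.
  y = -2: RHS = -106 is not a perfect cube.
  y = 3: RHS = 314 is not a perfect cube.
  y = -3: RHS = -334 is not a perfect cube.
Continuing the search up to |y| = 35 finds no solutions either.
No (x, y) in the scanned range satisfies the equation.

No integer solutions with |y| ≤ 35.


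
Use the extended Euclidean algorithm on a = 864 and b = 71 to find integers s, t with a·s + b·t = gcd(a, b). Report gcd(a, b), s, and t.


Euclidean algorithm on (864, 71) — divide until remainder is 0:
  864 = 12 · 71 + 12
  71 = 5 · 12 + 11
  12 = 1 · 11 + 1
  11 = 11 · 1 + 0
gcd(864, 71) = 1.
Track Bezout coefficients alongside the remainders: start with r₀ = 864 = a·1 + b·0 (s = 1, t = 0) and r₁ = 71 = a·0 + b·1 (s = 0, t = 1); each new remainder r_{k+1} = r_{k-1} − q_k·r_k inherits s_{k+1} = s_{k-1} − q_k·s_k, t_{k+1} = t_{k-1} − q_k·t_k, so r_k = a·s_k + b·t_k at every step:
  q = 12: r = 12, s = 1 − 12·0 = 1, t = 0 − 12·1 = -12  (check: 864·1 + 71·(-12) = 12)
  q = 5: r = 11, s = 0 − 5·1 = -5, t = 1 − 5·(-12) = 61  (check: 864·(-5) + 71·61 = 11)
  q = 1: r = 1, s = 1 − 1·(-5) = 6, t = -12 − 1·61 = -73  (check: 864·6 + 71·(-73) = 1)
The row with r = 1 (the gcd) gives the Bezout coefficients s = 6, t = -73.
Result: 864 · (6) + 71 · (-73) = 1.

gcd(864, 71) = 1; s = 6, t = -73 (check: 864·6 + 71·(-73) = 1).


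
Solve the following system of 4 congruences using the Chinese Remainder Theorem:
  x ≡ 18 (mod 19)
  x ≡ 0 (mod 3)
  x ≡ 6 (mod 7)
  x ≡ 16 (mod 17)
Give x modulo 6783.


Product of moduli M = 19 · 3 · 7 · 17 = 6783.
Merge one congruence at a time:
  Start: x ≡ 18 (mod 19).
  Combine with x ≡ 0 (mod 3); new modulus lcm = 57.
    Write x = 18 + 19·t and substitute into x ≡ 0 (mod 3): 19·t ≡ 0 − 18 = -18 (mod 3).
    Reduce coefficients mod 3: 1·t ≡ 0 (mod 3).
    So t ≡ 0 (mod 3).
    Then x = 18 + 19·0 = 18, valid modulo lcm(19, 3) = 57: x ≡ 18 (mod 57).
  Combine with x ≡ 6 (mod 7); new modulus lcm = 399.
    Write x = 18 + 57·t and substitute into x ≡ 6 (mod 7): 57·t ≡ 6 − 18 = -12 (mod 7).
    Reduce coefficients mod 7: 1·t ≡ 2 (mod 7).
    So t ≡ 2 (mod 7).
    Then x = 18 + 57·2 = 132, valid modulo lcm(57, 7) = 399: x ≡ 132 (mod 399).
  Combine with x ≡ 16 (mod 17); new modulus lcm = 6783.
    Write x = 132 + 399·t and substitute into x ≡ 16 (mod 17): 399·t ≡ 16 − 132 = -116 (mod 17).
    Reduce coefficients mod 17: 8·t ≡ 3 (mod 17).
    The inverse of 8 mod 17 is 15 (since 8·15 = 120 = 7·17 + 1), so t ≡ 15·3 = 45 ≡ 11 (mod 17).
    Then x = 132 + 399·11 = 4521, valid modulo lcm(399, 17) = 6783: x ≡ 4521 (mod 6783).
Verify against each original: 4521 mod 19 = 18, 4521 mod 3 = 0, 4521 mod 7 = 6, 4521 mod 17 = 16.

x ≡ 4521 (mod 6783).


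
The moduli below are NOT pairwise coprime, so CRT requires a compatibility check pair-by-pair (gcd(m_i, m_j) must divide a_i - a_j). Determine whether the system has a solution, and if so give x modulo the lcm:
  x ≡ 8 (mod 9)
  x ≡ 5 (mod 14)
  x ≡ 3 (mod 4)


Moduli 9, 14, 4 are not pairwise coprime, so CRT works modulo lcm(m_i) when all pairwise compatibility conditions hold.
Pairwise compatibility: gcd(m_i, m_j) must divide a_i - a_j for every pair.
Merge one congruence at a time:
  Start: x ≡ 8 (mod 9).
  Combine with x ≡ 5 (mod 14): gcd(9, 14) = 1; 5 - 8 = -3, which IS divisible by 1, so compatible.
    Write x = 8 + 9·t and substitute into x ≡ 5 (mod 14): 9·t ≡ 5 − 8 = -3 (mod 14).
    Reduce coefficients mod 14: 9·t ≡ 11 (mod 14).
    The inverse of 9 mod 14 is 11 (since 9·11 = 99 = 7·14 + 1), so t ≡ 11·11 = 121 ≡ 9 (mod 14).
    Then x = 8 + 9·9 = 89, valid modulo lcm(9, 14) = 126: x ≡ 89 (mod 126).
  Combine with x ≡ 3 (mod 4): gcd(126, 4) = 2; 3 - 89 = -86, which IS divisible by 2, so compatible.
    Write x = 89 + 126·t and substitute into x ≡ 3 (mod 4): 126·t ≡ 3 − 89 = -86 (mod 4).
    Divide the congruence (and modulus) by g = 2: 63·t ≡ -43 (mod 2).
    Reduce coefficients mod 2: 1·t ≡ 1 (mod 2).
    So t ≡ 1 (mod 2).
    Then x = 89 + 126·1 = 215, valid modulo lcm(126, 4) = 252: x ≡ 215 (mod 252).
Verify: 215 mod 9 = 8, 215 mod 14 = 5, 215 mod 4 = 3.

x ≡ 215 (mod 252).


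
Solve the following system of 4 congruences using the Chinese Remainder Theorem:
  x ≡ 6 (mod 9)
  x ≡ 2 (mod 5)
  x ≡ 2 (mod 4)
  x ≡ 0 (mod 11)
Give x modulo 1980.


Product of moduli M = 9 · 5 · 4 · 11 = 1980.
Merge one congruence at a time:
  Start: x ≡ 6 (mod 9).
  Combine with x ≡ 2 (mod 5); new modulus lcm = 45.
    Write x = 6 + 9·t and substitute into x ≡ 2 (mod 5): 9·t ≡ 2 − 6 = -4 (mod 5).
    Reduce coefficients mod 5: 4·t ≡ 1 (mod 5).
    The inverse of 4 mod 5 is 4 (since 4·4 = 16 = 3·5 + 1), so t ≡ 4·1 = 4 ≡ 4 (mod 5).
    Then x = 6 + 9·4 = 42, valid modulo lcm(9, 5) = 45: x ≡ 42 (mod 45).
  Combine with x ≡ 2 (mod 4); new modulus lcm = 180.
    Write x = 42 + 45·t and substitute into x ≡ 2 (mod 4): 45·t ≡ 2 − 42 = -40 (mod 4).
    Reduce coefficients mod 4: 1·t ≡ 0 (mod 4).
    So t ≡ 0 (mod 4).
    Then x = 42 + 45·0 = 42, valid modulo lcm(45, 4) = 180: x ≡ 42 (mod 180).
  Combine with x ≡ 0 (mod 11); new modulus lcm = 1980.
    Write x = 42 + 180·t and substitute into x ≡ 0 (mod 11): 180·t ≡ 0 − 42 = -42 (mod 11).
    Reduce coefficients mod 11: 4·t ≡ 2 (mod 11).
    The inverse of 4 mod 11 is 3 (since 4·3 = 12 = 1·11 + 1), so t ≡ 3·2 = 6 ≡ 6 (mod 11).
    Then x = 42 + 180·6 = 1122, valid modulo lcm(180, 11) = 1980: x ≡ 1122 (mod 1980).
Verify against each original: 1122 mod 9 = 6, 1122 mod 5 = 2, 1122 mod 4 = 2, 1122 mod 11 = 0.

x ≡ 1122 (mod 1980).


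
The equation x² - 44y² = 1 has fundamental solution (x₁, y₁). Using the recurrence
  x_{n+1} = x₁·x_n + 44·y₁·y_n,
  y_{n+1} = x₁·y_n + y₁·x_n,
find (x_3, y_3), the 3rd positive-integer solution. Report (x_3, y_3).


Step 1: Find the fundamental solution (x₁, y₁) of x² - 44y² = 1.
  Expand √44 as a continued fraction. a₀ = ⌊√44⌋ = 6; iterate m_{k+1} = d_k·a_k − m_k, d_{k+1} = (44 − m_{k+1}²)/d_k, a_{k+1} = ⌊(a₀ + m_{k+1})/d_{k+1}⌋ (starting m₀ = 0, d₀ = 1), with convergents p_k = a_k·p_{k-1} + p_{k-2}, q_k = a_k·q_{k-1} + q_{k-2} (p₋₁ = 1, q₋₁ = 0):
  k = 0: a₀ = 6; p₀/q₀ = 6/1; p₀² − 44·q₀² = 36 − 44 = -8.
  k = 1: m = 6, d = 8, a = ⌊(6 + 6)/8⌋ = 1; p/q = (1·6 + 1)/(1·1 + 0) = 7/1; p² − 44·q² = 49 − 44 = 5.
  k = 2: m = 2, d = 5, a = ⌊(6 + 2)/5⌋ = 1; p/q = (1·7 + 6)/(1·1 + 1) = 13/2; p² − 44·q² = 169 − 176 = -7.
  k = 3: m = 3, d = 7, a = ⌊(6 + 3)/7⌋ = 1; p/q = (1·13 + 7)/(1·2 + 1) = 20/3; p² − 44·q² = 400 − 396 = 4.
  k = 4: m = 4, d = 4, a = ⌊(6 + 4)/4⌋ = 2; p/q = (2·20 + 13)/(2·3 + 2) = 53/8; p² − 44·q² = 2809 − 2816 = -7.
  k = 5: m = 4, d = 7, a = ⌊(6 + 4)/7⌋ = 1; p/q = (1·53 + 20)/(1·8 + 3) = 73/11; p² − 44·q² = 5329 − 5324 = 5.
  k = 6: m = 3, d = 5, a = ⌊(6 + 3)/5⌋ = 1; p/q = (1·73 + 53)/(1·11 + 8) = 126/19; p² − 44·q² = 15876 − 15884 = -8.
  k = 7: m = 2, d = 8, a = ⌊(6 + 2)/8⌋ = 1; p/q = (1·126 + 73)/(1·19 + 11) = 199/30; p² − 44·q² = 39601 − 39600 = 1.
  The first convergent with p² − 44·q² = 1 gives the fundamental solution (x₁, y₁) = (199, 30).
Step 2: Apply the recurrence (x_{n+1}, y_{n+1}) = (x₁x_n + 44y₁y_n, x₁y_n + y₁x_n) repeatedly.
  From (x_1, y_1) = (199, 30): x_2 = 199·199 + 44·30·30 = 79201; y_2 = 199·30 + 30·199 = 11940.
  From (x_2, y_2) = (79201, 11940): x_3 = 199·79201 + 44·30·11940 = 31521799; y_3 = 199·11940 + 30·79201 = 4752090.
Step 3: Verify x_3² - 44·y_3² = 993623812196401 - 993623812196400 = 1 (should be 1). ✓

(x_1, y_1) = (199, 30); (x_3, y_3) = (31521799, 4752090).


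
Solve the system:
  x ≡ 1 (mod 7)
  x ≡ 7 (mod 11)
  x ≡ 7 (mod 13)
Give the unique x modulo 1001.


Moduli 7, 11, 13 are pairwise coprime; by CRT there is a unique solution modulo M = 7 · 11 · 13 = 1001.
Solve pairwise, accumulating the modulus:
  Start with x ≡ 1 (mod 7).
  Combine with x ≡ 7 (mod 11): since gcd(7, 11) = 1, we get a unique residue mod 77.
    Write x = 1 + 7·t and substitute into x ≡ 7 (mod 11): 7·t ≡ 7 − 1 = 6 (mod 11).
    The inverse of 7 mod 11 is 8 (since 7·8 = 56 = 5·11 + 1), so t ≡ 8·6 = 48 ≡ 4 (mod 11).
    Then x = 1 + 7·4 = 29, valid modulo lcm(7, 11) = 77: x ≡ 29 (mod 77).
  Combine with x ≡ 7 (mod 13): since gcd(77, 13) = 1, we get a unique residue mod 1001.
    Write x = 29 + 77·t and substitute into x ≡ 7 (mod 13): 77·t ≡ 7 − 29 = -22 (mod 13).
    Reduce coefficients mod 13: 12·t ≡ 4 (mod 13).
    The inverse of 12 mod 13 is 12 (since 12·12 = 144 = 11·13 + 1), so t ≡ 12·4 = 48 ≡ 9 (mod 13).
    Then x = 29 + 77·9 = 722, valid modulo lcm(77, 13) = 1001: x ≡ 722 (mod 1001).
Verify: 722 mod 7 = 1 ✓, 722 mod 11 = 7 ✓, 722 mod 13 = 7 ✓.

x ≡ 722 (mod 1001).


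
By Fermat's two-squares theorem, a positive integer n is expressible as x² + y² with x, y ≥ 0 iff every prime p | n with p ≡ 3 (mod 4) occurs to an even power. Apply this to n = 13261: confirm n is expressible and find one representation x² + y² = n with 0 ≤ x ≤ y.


Step 1: Factor n = 13261 = 89 · 149.
Step 2: Check the mod-4 condition on each prime factor: 89 ≡ 1 (mod 4), exponent 1; 149 ≡ 1 (mod 4), exponent 1.
All primes ≡ 3 (mod 4) appear to even exponent (or don't appear), so by the two-squares theorem n IS expressible as a sum of two squares.
Step 3: Build a representation. Here n = 89 · 149 is a product of primes ≡ 1 (mod 4). Each prime p ≡ 1 (mod 4) is itself a sum of two squares; find a² by testing p − a² for a perfect square:
  89: 89 − 1² = 88, 89 − 2² = 85, 89 − 3² = 80, 89 − 4² = 73, 89 − 5² = 64 = 8² ⇒ 89 = 5² + 8².
  149: 149 − 1² = 148, 149 − 2² = 145, 149 − 3² = 140, 149 − 4² = 133, 149 − 5² = 124, 149 − 6² = 113, 149 − 7² = 100 = 10² ⇒ 149 = 7² + 10².
  Combine using the Brahmagupta–Fibonacci identity (a² + b²)(c² + d²) = (ac − bd)² + (ad + bc)² = (ac + bd)² + (ad − bc)²:
  89 · 149 = 13261: from (5² + 8²)(7² + 10²), take (5·7 − 8·10, 5·10 + 8·7) = (35 − 80, 50 + 56) = (-45, 106); dropping signs (only squares matter) gives (45, 106); check 45² + 106² = 2025 + 11236 = 13261 ✓.
Step 4: Order so x ≤ y and verify: 45² + 106² = 2025 + 11236 = 13261 = n. ✓

n = 13261 = 45² + 106² (one valid representation with x ≤ y).


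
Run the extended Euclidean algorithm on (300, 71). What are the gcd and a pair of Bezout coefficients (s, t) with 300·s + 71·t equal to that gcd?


Euclidean algorithm on (300, 71) — divide until remainder is 0:
  300 = 4 · 71 + 16
  71 = 4 · 16 + 7
  16 = 2 · 7 + 2
  7 = 3 · 2 + 1
  2 = 2 · 1 + 0
gcd(300, 71) = 1.
Track Bezout coefficients alongside the remainders: start with r₀ = 300 = a·1 + b·0 (s = 1, t = 0) and r₁ = 71 = a·0 + b·1 (s = 0, t = 1); each new remainder r_{k+1} = r_{k-1} − q_k·r_k inherits s_{k+1} = s_{k-1} − q_k·s_k, t_{k+1} = t_{k-1} − q_k·t_k, so r_k = a·s_k + b·t_k at every step:
  q = 4: r = 16, s = 1 − 4·0 = 1, t = 0 − 4·1 = -4  (check: 300·1 + 71·(-4) = 16)
  q = 4: r = 7, s = 0 − 4·1 = -4, t = 1 − 4·(-4) = 17  (check: 300·(-4) + 71·17 = 7)
  q = 2: r = 2, s = 1 − 2·(-4) = 9, t = -4 − 2·17 = -38  (check: 300·9 + 71·(-38) = 2)
  q = 3: r = 1, s = -4 − 3·9 = -31, t = 17 − 3·(-38) = 131  (check: 300·(-31) + 71·131 = 1)
The row with r = 1 (the gcd) gives the Bezout coefficients s = -31, t = 131.
Result: 300 · (-31) + 71 · (131) = 1.

gcd(300, 71) = 1; s = -31, t = 131 (check: 300·(-31) + 71·131 = 1).


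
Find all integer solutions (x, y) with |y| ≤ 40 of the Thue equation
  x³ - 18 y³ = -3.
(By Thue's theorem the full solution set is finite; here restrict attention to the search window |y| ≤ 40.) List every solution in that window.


The equation is x³ - 18y³ = -3. For fixed y, x³ = 18·y³ − 3, so a solution requires the RHS to be a perfect cube.
Strategy: iterate y from -40 to 40, compute RHS = 18·y³ − 3, and check whether it is a (positive or negative) perfect cube.
Check small values of y:
  y = 0: RHS = -3 is not a perfect cube.
  y = 1: RHS = 15 is not a perfect cube.
  y = -1: RHS = -21 is not a perfect cube.
  y = 2: RHS = 141 is not a perfect cube.
  y = -2: RHS = -147 is not a perfect cube.
  y = 3: RHS = 483 is not a perfect cube.
  y = -3: RHS = -489 is not a perfect cube.
Continuing the search up to |y| = 40 finds no solutions either.
No (x, y) in the scanned range satisfies the equation.

No integer solutions with |y| ≤ 40.


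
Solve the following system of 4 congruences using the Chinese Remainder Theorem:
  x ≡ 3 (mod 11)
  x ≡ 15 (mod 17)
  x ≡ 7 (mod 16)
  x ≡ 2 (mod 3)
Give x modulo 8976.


Product of moduli M = 11 · 17 · 16 · 3 = 8976.
Merge one congruence at a time:
  Start: x ≡ 3 (mod 11).
  Combine with x ≡ 15 (mod 17); new modulus lcm = 187.
    Write x = 3 + 11·t and substitute into x ≡ 15 (mod 17): 11·t ≡ 15 − 3 = 12 (mod 17).
    The inverse of 11 mod 17 is 14 (since 11·14 = 154 = 9·17 + 1), so t ≡ 14·12 = 168 ≡ 15 (mod 17).
    Then x = 3 + 11·15 = 168, valid modulo lcm(11, 17) = 187: x ≡ 168 (mod 187).
  Combine with x ≡ 7 (mod 16); new modulus lcm = 2992.
    Write x = 168 + 187·t and substitute into x ≡ 7 (mod 16): 187·t ≡ 7 − 168 = -161 (mod 16).
    Reduce coefficients mod 16: 11·t ≡ 15 (mod 16).
    The inverse of 11 mod 16 is 3 (since 11·3 = 33 = 2·16 + 1), so t ≡ 3·15 = 45 ≡ 13 (mod 16).
    Then x = 168 + 187·13 = 2599, valid modulo lcm(187, 16) = 2992: x ≡ 2599 (mod 2992).
  Combine with x ≡ 2 (mod 3); new modulus lcm = 8976.
    Write x = 2599 + 2992·t and substitute into x ≡ 2 (mod 3): 2992·t ≡ 2 − 2599 = -2597 (mod 3).
    Reduce coefficients mod 3: 1·t ≡ 1 (mod 3).
    So t ≡ 1 (mod 3).
    Then x = 2599 + 2992·1 = 5591, valid modulo lcm(2992, 3) = 8976: x ≡ 5591 (mod 8976).
Verify against each original: 5591 mod 11 = 3, 5591 mod 17 = 15, 5591 mod 16 = 7, 5591 mod 3 = 2.

x ≡ 5591 (mod 8976).


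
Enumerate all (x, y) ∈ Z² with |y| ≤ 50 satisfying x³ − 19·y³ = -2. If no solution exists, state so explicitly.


The equation is x³ - 19y³ = -2. For fixed y, x³ = 19·y³ − 2, so a solution requires the RHS to be a perfect cube.
Strategy: iterate y from -50 to 50, compute RHS = 19·y³ − 2, and check whether it is a (positive or negative) perfect cube.
Check small values of y:
  y = 0: RHS = -2 is not a perfect cube.
  y = 1: RHS = 17 is not a perfect cube.
  y = -1: RHS = -21 is not a perfect cube.
  y = 2: RHS = 150 is not a perfect cube.
  y = -2: RHS = -154 is not a perfect cube.
  y = 3: RHS = 511 is not a perfect cube.
  y = -3: RHS = -515 is not a perfect cube.
Continuing the search up to |y| = 50 finds no solutions either.
No (x, y) in the scanned range satisfies the equation.

No integer solutions with |y| ≤ 50.


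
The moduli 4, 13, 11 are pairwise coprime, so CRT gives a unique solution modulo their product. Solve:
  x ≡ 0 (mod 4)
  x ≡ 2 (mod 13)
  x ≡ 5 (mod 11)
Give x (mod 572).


Moduli 4, 13, 11 are pairwise coprime; by CRT there is a unique solution modulo M = 4 · 13 · 11 = 572.
Solve pairwise, accumulating the modulus:
  Start with x ≡ 0 (mod 4).
  Combine with x ≡ 2 (mod 13): since gcd(4, 13) = 1, we get a unique residue mod 52.
    Write x = 0 + 4·t and substitute into x ≡ 2 (mod 13): 4·t ≡ 2 − 0 = 2 (mod 13).
    The inverse of 4 mod 13 is 10 (since 4·10 = 40 = 3·13 + 1), so t ≡ 10·2 = 20 ≡ 7 (mod 13).
    Then x = 0 + 4·7 = 28, valid modulo lcm(4, 13) = 52: x ≡ 28 (mod 52).
  Combine with x ≡ 5 (mod 11): since gcd(52, 11) = 1, we get a unique residue mod 572.
    Write x = 28 + 52·t and substitute into x ≡ 5 (mod 11): 52·t ≡ 5 − 28 = -23 (mod 11).
    Reduce coefficients mod 11: 8·t ≡ 10 (mod 11).
    The inverse of 8 mod 11 is 7 (since 8·7 = 56 = 5·11 + 1), so t ≡ 7·10 = 70 ≡ 4 (mod 11).
    Then x = 28 + 52·4 = 236, valid modulo lcm(52, 11) = 572: x ≡ 236 (mod 572).
Verify: 236 mod 4 = 0 ✓, 236 mod 13 = 2 ✓, 236 mod 11 = 5 ✓.

x ≡ 236 (mod 572).


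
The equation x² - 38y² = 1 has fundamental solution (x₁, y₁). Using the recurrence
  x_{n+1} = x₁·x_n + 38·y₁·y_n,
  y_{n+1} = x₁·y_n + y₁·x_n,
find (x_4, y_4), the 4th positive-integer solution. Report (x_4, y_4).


Step 1: Find the fundamental solution (x₁, y₁) of x² - 38y² = 1.
  Expand √38 as a continued fraction. a₀ = ⌊√38⌋ = 6; iterate m_{k+1} = d_k·a_k − m_k, d_{k+1} = (38 − m_{k+1}²)/d_k, a_{k+1} = ⌊(a₀ + m_{k+1})/d_{k+1}⌋ (starting m₀ = 0, d₀ = 1), with convergents p_k = a_k·p_{k-1} + p_{k-2}, q_k = a_k·q_{k-1} + q_{k-2} (p₋₁ = 1, q₋₁ = 0):
  k = 0: a₀ = 6; p₀/q₀ = 6/1; p₀² − 38·q₀² = 36 − 38 = -2.
  k = 1: m = 6, d = 2, a = ⌊(6 + 6)/2⌋ = 6; p/q = (6·6 + 1)/(6·1 + 0) = 37/6; p² − 38·q² = 1369 − 1368 = 1.
  The first convergent with p² − 38·q² = 1 gives the fundamental solution (x₁, y₁) = (37, 6).
Step 2: Apply the recurrence (x_{n+1}, y_{n+1}) = (x₁x_n + 38y₁y_n, x₁y_n + y₁x_n) repeatedly.
  From (x_1, y_1) = (37, 6): x_2 = 37·37 + 38·6·6 = 2737; y_2 = 37·6 + 6·37 = 444.
  From (x_2, y_2) = (2737, 444): x_3 = 37·2737 + 38·6·444 = 202501; y_3 = 37·444 + 6·2737 = 32850.
  From (x_3, y_3) = (202501, 32850): x_4 = 37·202501 + 38·6·32850 = 14982337; y_4 = 37·32850 + 6·202501 = 2430456.
Step 3: Verify x_4² - 38·y_4² = 224470421981569 - 224470421981568 = 1 (should be 1). ✓

(x_1, y_1) = (37, 6); (x_4, y_4) = (14982337, 2430456).


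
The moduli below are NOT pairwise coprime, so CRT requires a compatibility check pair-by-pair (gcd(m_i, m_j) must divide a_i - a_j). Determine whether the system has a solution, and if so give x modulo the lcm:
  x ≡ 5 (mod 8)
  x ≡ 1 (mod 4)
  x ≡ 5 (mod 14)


Moduli 8, 4, 14 are not pairwise coprime, so CRT works modulo lcm(m_i) when all pairwise compatibility conditions hold.
Pairwise compatibility: gcd(m_i, m_j) must divide a_i - a_j for every pair.
Merge one congruence at a time:
  Start: x ≡ 5 (mod 8).
  Combine with x ≡ 1 (mod 4): gcd(8, 4) = 4; 1 - 5 = -4, which IS divisible by 4, so compatible.
    Write x = 5 + 8·t and substitute into x ≡ 1 (mod 4): 8·t ≡ 1 − 5 = -4 (mod 4).
    Divide the congruence (and modulus) by g = 4: 2·t ≡ -1 (mod 1).
    Modulo 1 every t works; take t = 0.
    Then x = 5 + 8·0 = 5, valid modulo lcm(8, 4) = 8: x ≡ 5 (mod 8).
  Combine with x ≡ 5 (mod 14): gcd(8, 14) = 2; 5 - 5 = 0, which IS divisible by 2, so compatible.
    Write x = 5 + 8·t and substitute into x ≡ 5 (mod 14): 8·t ≡ 5 − 5 = 0 (mod 14).
    Divide the congruence (and modulus) by g = 2: 4·t ≡ 0 (mod 7).
    The inverse of 4 mod 7 is 2 (since 4·2 = 8 = 1·7 + 1), so t ≡ 2·0 = 0 ≡ 0 (mod 7).
    Then x = 5 + 8·0 = 5, valid modulo lcm(8, 14) = 56: x ≡ 5 (mod 56).
Verify: 5 mod 8 = 5, 5 mod 4 = 1, 5 mod 14 = 5.

x ≡ 5 (mod 56).


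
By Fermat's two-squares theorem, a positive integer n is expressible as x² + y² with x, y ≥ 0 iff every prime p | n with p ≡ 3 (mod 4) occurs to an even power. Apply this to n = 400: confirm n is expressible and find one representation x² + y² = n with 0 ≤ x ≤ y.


Step 1: Factor n = 400 = 2^4 · 5^2.
Step 2: Check the mod-4 condition on each prime factor: 2 = 2 (special); 5 ≡ 1 (mod 4), exponent 2.
All primes ≡ 3 (mod 4) appear to even exponent (or don't appear), so by the two-squares theorem n IS expressible as a sum of two squares.
Step 3: Build a representation. Group n = k² · m with k = 4 and m = 5 · 5 = 25 (a product of primes ≡ 1 (mod 4)); a representation of m scales to one of n via (k·x)² + (k·y)² = k²(x² + y²). Each prime p ≡ 1 (mod 4) is itself a sum of two squares; find a² by testing p − a² for a perfect square:
  5: 5 − 1² = 4 = 2² ⇒ 5 = 1² + 2².
  Combine using the Brahmagupta–Fibonacci identity (a² + b²)(c² + d²) = (ac − bd)² + (ad + bc)² = (ac + bd)² + (ad − bc)²:
  5 · 5 = 25: from (1² + 2²)(1² + 2²), take (1·1 − 2·2, 1·2 + 2·1) = (1 − 4, 2 + 2) = (-3, 4); dropping signs (only squares matter) gives (3, 4); check 3² + 4² = 9 + 16 = 25 ✓.
  Scale by k = 4: (4·3, 4·4) = (12, 16).
Step 4: Order so x ≤ y and verify: 12² + 16² = 144 + 256 = 400 = n. ✓

n = 400 = 12² + 16² (one valid representation with x ≤ y).


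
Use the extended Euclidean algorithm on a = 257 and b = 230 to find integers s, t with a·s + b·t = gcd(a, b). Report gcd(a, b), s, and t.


Euclidean algorithm on (257, 230) — divide until remainder is 0:
  257 = 1 · 230 + 27
  230 = 8 · 27 + 14
  27 = 1 · 14 + 13
  14 = 1 · 13 + 1
  13 = 13 · 1 + 0
gcd(257, 230) = 1.
Track Bezout coefficients alongside the remainders: start with r₀ = 257 = a·1 + b·0 (s = 1, t = 0) and r₁ = 230 = a·0 + b·1 (s = 0, t = 1); each new remainder r_{k+1} = r_{k-1} − q_k·r_k inherits s_{k+1} = s_{k-1} − q_k·s_k, t_{k+1} = t_{k-1} − q_k·t_k, so r_k = a·s_k + b·t_k at every step:
  q = 1: r = 27, s = 1 − 1·0 = 1, t = 0 − 1·1 = -1  (check: 257·1 + 230·(-1) = 27)
  q = 8: r = 14, s = 0 − 8·1 = -8, t = 1 − 8·(-1) = 9  (check: 257·(-8) + 230·9 = 14)
  q = 1: r = 13, s = 1 − 1·(-8) = 9, t = -1 − 1·9 = -10  (check: 257·9 + 230·(-10) = 13)
  q = 1: r = 1, s = -8 − 1·9 = -17, t = 9 − 1·(-10) = 19  (check: 257·(-17) + 230·19 = 1)
The row with r = 1 (the gcd) gives the Bezout coefficients s = -17, t = 19.
Result: 257 · (-17) + 230 · (19) = 1.

gcd(257, 230) = 1; s = -17, t = 19 (check: 257·(-17) + 230·19 = 1).


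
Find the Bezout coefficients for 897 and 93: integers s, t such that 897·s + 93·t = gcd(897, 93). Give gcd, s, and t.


Euclidean algorithm on (897, 93) — divide until remainder is 0:
  897 = 9 · 93 + 60
  93 = 1 · 60 + 33
  60 = 1 · 33 + 27
  33 = 1 · 27 + 6
  27 = 4 · 6 + 3
  6 = 2 · 3 + 0
gcd(897, 93) = 3.
Track Bezout coefficients alongside the remainders: start with r₀ = 897 = a·1 + b·0 (s = 1, t = 0) and r₁ = 93 = a·0 + b·1 (s = 0, t = 1); each new remainder r_{k+1} = r_{k-1} − q_k·r_k inherits s_{k+1} = s_{k-1} − q_k·s_k, t_{k+1} = t_{k-1} − q_k·t_k, so r_k = a·s_k + b·t_k at every step:
  q = 9: r = 60, s = 1 − 9·0 = 1, t = 0 − 9·1 = -9  (check: 897·1 + 93·(-9) = 60)
  q = 1: r = 33, s = 0 − 1·1 = -1, t = 1 − 1·(-9) = 10  (check: 897·(-1) + 93·10 = 33)
  q = 1: r = 27, s = 1 − 1·(-1) = 2, t = -9 − 1·10 = -19  (check: 897·2 + 93·(-19) = 27)
  q = 1: r = 6, s = -1 − 1·2 = -3, t = 10 − 1·(-19) = 29  (check: 897·(-3) + 93·29 = 6)
  q = 4: r = 3, s = 2 − 4·(-3) = 14, t = -19 − 4·29 = -135  (check: 897·14 + 93·(-135) = 3)
The row with r = 3 (the gcd) gives the Bezout coefficients s = 14, t = -135.
Result: 897 · (14) + 93 · (-135) = 3.

gcd(897, 93) = 3; s = 14, t = -135 (check: 897·14 + 93·(-135) = 3).


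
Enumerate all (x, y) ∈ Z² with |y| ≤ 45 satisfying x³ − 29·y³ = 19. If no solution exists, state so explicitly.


The equation is x³ - 29y³ = 19. For fixed y, x³ = 29·y³ + 19, so a solution requires the RHS to be a perfect cube.
Strategy: iterate y from -45 to 45, compute RHS = 29·y³ + 19, and check whether it is a (positive or negative) perfect cube.
Check small values of y:
  y = 0: RHS = 19 is not a perfect cube.
  y = 1: RHS = 48 is not a perfect cube.
  y = -1: RHS = -10 is not a perfect cube.
  y = 2: RHS = 251 is not a perfect cube.
  y = -2: RHS = -213 is not a perfect cube.
  y = 3: RHS = 802 is not a perfect cube.
  y = -3: RHS = -764 is not a perfect cube.
Continuing the search up to |y| = 45 finds no solutions either.
No (x, y) in the scanned range satisfies the equation.

No integer solutions with |y| ≤ 45.


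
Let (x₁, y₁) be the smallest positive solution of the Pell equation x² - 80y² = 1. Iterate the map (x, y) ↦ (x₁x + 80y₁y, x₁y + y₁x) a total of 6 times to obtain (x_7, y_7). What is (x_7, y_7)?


Step 1: Find the fundamental solution (x₁, y₁) of x² - 80y² = 1.
  Expand √80 as a continued fraction. a₀ = ⌊√80⌋ = 8; iterate m_{k+1} = d_k·a_k − m_k, d_{k+1} = (80 − m_{k+1}²)/d_k, a_{k+1} = ⌊(a₀ + m_{k+1})/d_{k+1}⌋ (starting m₀ = 0, d₀ = 1), with convergents p_k = a_k·p_{k-1} + p_{k-2}, q_k = a_k·q_{k-1} + q_{k-2} (p₋₁ = 1, q₋₁ = 0):
  k = 0: a₀ = 8; p₀/q₀ = 8/1; p₀² − 80·q₀² = 64 − 80 = -16.
  k = 1: m = 8, d = 16, a = ⌊(8 + 8)/16⌋ = 1; p/q = (1·8 + 1)/(1·1 + 0) = 9/1; p² − 80·q² = 81 − 80 = 1.
  The first convergent with p² − 80·q² = 1 gives the fundamental solution (x₁, y₁) = (9, 1).
Step 2: Apply the recurrence (x_{n+1}, y_{n+1}) = (x₁x_n + 80y₁y_n, x₁y_n + y₁x_n) repeatedly.
  From (x_1, y_1) = (9, 1): x_2 = 9·9 + 80·1·1 = 161; y_2 = 9·1 + 1·9 = 18.
  From (x_2, y_2) = (161, 18): x_3 = 9·161 + 80·1·18 = 2889; y_3 = 9·18 + 1·161 = 323.
  From (x_3, y_3) = (2889, 323): x_4 = 9·2889 + 80·1·323 = 51841; y_4 = 9·323 + 1·2889 = 5796.
  From (x_4, y_4) = (51841, 5796): x_5 = 9·51841 + 80·1·5796 = 930249; y_5 = 9·5796 + 1·51841 = 104005.
  From (x_5, y_5) = (930249, 104005): x_6 = 9·930249 + 80·1·104005 = 16692641; y_6 = 9·104005 + 1·930249 = 1866294.
  From (x_6, y_6) = (16692641, 1866294): x_7 = 9·16692641 + 80·1·1866294 = 299537289; y_7 = 9·1866294 + 1·16692641 = 33489287.
Step 3: Verify x_7² - 80·y_7² = 89722587501469521 - 89722587501469520 = 1 (should be 1). ✓

(x_1, y_1) = (9, 1); (x_7, y_7) = (299537289, 33489287).


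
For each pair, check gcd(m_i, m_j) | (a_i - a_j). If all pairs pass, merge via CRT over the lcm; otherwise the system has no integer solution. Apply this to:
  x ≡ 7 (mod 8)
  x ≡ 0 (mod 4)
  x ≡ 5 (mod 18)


Moduli 8, 4, 18 are not pairwise coprime, so CRT works modulo lcm(m_i) when all pairwise compatibility conditions hold.
Pairwise compatibility: gcd(m_i, m_j) must divide a_i - a_j for every pair.
Merge one congruence at a time:
  Start: x ≡ 7 (mod 8).
  Combine with x ≡ 0 (mod 4): gcd(8, 4) = 4, and 0 - 7 = -7 is NOT divisible by 4.
    ⇒ system is inconsistent (no integer solution).

No solution (the system is inconsistent).


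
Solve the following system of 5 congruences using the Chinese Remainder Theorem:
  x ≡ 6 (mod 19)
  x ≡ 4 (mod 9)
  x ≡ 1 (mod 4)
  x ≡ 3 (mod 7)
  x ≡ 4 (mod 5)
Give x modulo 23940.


Product of moduli M = 19 · 9 · 4 · 7 · 5 = 23940.
Merge one congruence at a time:
  Start: x ≡ 6 (mod 19).
  Combine with x ≡ 4 (mod 9); new modulus lcm = 171.
    Write x = 6 + 19·t and substitute into x ≡ 4 (mod 9): 19·t ≡ 4 − 6 = -2 (mod 9).
    Reduce coefficients mod 9: 1·t ≡ 7 (mod 9).
    So t ≡ 7 (mod 9).
    Then x = 6 + 19·7 = 139, valid modulo lcm(19, 9) = 171: x ≡ 139 (mod 171).
  Combine with x ≡ 1 (mod 4); new modulus lcm = 684.
    Write x = 139 + 171·t and substitute into x ≡ 1 (mod 4): 171·t ≡ 1 − 139 = -138 (mod 4).
    Reduce coefficients mod 4: 3·t ≡ 2 (mod 4).
    The inverse of 3 mod 4 is 3 (since 3·3 = 9 = 2·4 + 1), so t ≡ 3·2 = 6 ≡ 2 (mod 4).
    Then x = 139 + 171·2 = 481, valid modulo lcm(171, 4) = 684: x ≡ 481 (mod 684).
  Combine with x ≡ 3 (mod 7); new modulus lcm = 4788.
    Write x = 481 + 684·t and substitute into x ≡ 3 (mod 7): 684·t ≡ 3 − 481 = -478 (mod 7).
    Reduce coefficients mod 7: 5·t ≡ 5 (mod 7).
    The inverse of 5 mod 7 is 3 (since 5·3 = 15 = 2·7 + 1), so t ≡ 3·5 = 15 ≡ 1 (mod 7).
    Then x = 481 + 684·1 = 1165, valid modulo lcm(684, 7) = 4788: x ≡ 1165 (mod 4788).
  Combine with x ≡ 4 (mod 5); new modulus lcm = 23940.
    Write x = 1165 + 4788·t and substitute into x ≡ 4 (mod 5): 4788·t ≡ 4 − 1165 = -1161 (mod 5).
    Reduce coefficients mod 5: 3·t ≡ 4 (mod 5).
    The inverse of 3 mod 5 is 2 (since 3·2 = 6 = 1·5 + 1), so t ≡ 2·4 = 8 ≡ 3 (mod 5).
    Then x = 1165 + 4788·3 = 15529, valid modulo lcm(4788, 5) = 23940: x ≡ 15529 (mod 23940).
Verify against each original: 15529 mod 19 = 6, 15529 mod 9 = 4, 15529 mod 4 = 1, 15529 mod 7 = 3, 15529 mod 5 = 4.

x ≡ 15529 (mod 23940).


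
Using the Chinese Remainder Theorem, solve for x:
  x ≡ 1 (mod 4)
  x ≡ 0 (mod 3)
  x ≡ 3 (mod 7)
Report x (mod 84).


Moduli 4, 3, 7 are pairwise coprime; by CRT there is a unique solution modulo M = 4 · 3 · 7 = 84.
Solve pairwise, accumulating the modulus:
  Start with x ≡ 1 (mod 4).
  Combine with x ≡ 0 (mod 3): since gcd(4, 3) = 1, we get a unique residue mod 12.
    Write x = 1 + 4·t and substitute into x ≡ 0 (mod 3): 4·t ≡ 0 − 1 = -1 (mod 3).
    Reduce coefficients mod 3: 1·t ≡ 2 (mod 3).
    So t ≡ 2 (mod 3).
    Then x = 1 + 4·2 = 9, valid modulo lcm(4, 3) = 12: x ≡ 9 (mod 12).
  Combine with x ≡ 3 (mod 7): since gcd(12, 7) = 1, we get a unique residue mod 84.
    Write x = 9 + 12·t and substitute into x ≡ 3 (mod 7): 12·t ≡ 3 − 9 = -6 (mod 7).
    Reduce coefficients mod 7: 5·t ≡ 1 (mod 7).
    The inverse of 5 mod 7 is 3 (since 5·3 = 15 = 2·7 + 1), so t ≡ 3·1 = 3 ≡ 3 (mod 7).
    Then x = 9 + 12·3 = 45, valid modulo lcm(12, 7) = 84: x ≡ 45 (mod 84).
Verify: 45 mod 4 = 1 ✓, 45 mod 3 = 0 ✓, 45 mod 7 = 3 ✓.

x ≡ 45 (mod 84).


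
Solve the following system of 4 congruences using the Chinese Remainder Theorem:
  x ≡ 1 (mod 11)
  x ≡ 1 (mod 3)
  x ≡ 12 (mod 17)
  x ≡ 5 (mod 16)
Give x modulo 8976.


Product of moduli M = 11 · 3 · 17 · 16 = 8976.
Merge one congruence at a time:
  Start: x ≡ 1 (mod 11).
  Combine with x ≡ 1 (mod 3); new modulus lcm = 33.
    Write x = 1 + 11·t and substitute into x ≡ 1 (mod 3): 11·t ≡ 1 − 1 = 0 (mod 3).
    Reduce coefficients mod 3: 2·t ≡ 0 (mod 3).
    The inverse of 2 mod 3 is 2 (since 2·2 = 4 = 1·3 + 1), so t ≡ 2·0 = 0 ≡ 0 (mod 3).
    Then x = 1 + 11·0 = 1, valid modulo lcm(11, 3) = 33: x ≡ 1 (mod 33).
  Combine with x ≡ 12 (mod 17); new modulus lcm = 561.
    Write x = 1 + 33·t and substitute into x ≡ 12 (mod 17): 33·t ≡ 12 − 1 = 11 (mod 17).
    Reduce coefficients mod 17: 16·t ≡ 11 (mod 17).
    The inverse of 16 mod 17 is 16 (since 16·16 = 256 = 15·17 + 1), so t ≡ 16·11 = 176 ≡ 6 (mod 17).
    Then x = 1 + 33·6 = 199, valid modulo lcm(33, 17) = 561: x ≡ 199 (mod 561).
  Combine with x ≡ 5 (mod 16); new modulus lcm = 8976.
    Write x = 199 + 561·t and substitute into x ≡ 5 (mod 16): 561·t ≡ 5 − 199 = -194 (mod 16).
    Reduce coefficients mod 16: 1·t ≡ 14 (mod 16).
    So t ≡ 14 (mod 16).
    Then x = 199 + 561·14 = 8053, valid modulo lcm(561, 16) = 8976: x ≡ 8053 (mod 8976).
Verify against each original: 8053 mod 11 = 1, 8053 mod 3 = 1, 8053 mod 17 = 12, 8053 mod 16 = 5.

x ≡ 8053 (mod 8976).


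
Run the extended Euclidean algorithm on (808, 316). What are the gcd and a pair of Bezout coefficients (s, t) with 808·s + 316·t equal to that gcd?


Euclidean algorithm on (808, 316) — divide until remainder is 0:
  808 = 2 · 316 + 176
  316 = 1 · 176 + 140
  176 = 1 · 140 + 36
  140 = 3 · 36 + 32
  36 = 1 · 32 + 4
  32 = 8 · 4 + 0
gcd(808, 316) = 4.
Track Bezout coefficients alongside the remainders: start with r₀ = 808 = a·1 + b·0 (s = 1, t = 0) and r₁ = 316 = a·0 + b·1 (s = 0, t = 1); each new remainder r_{k+1} = r_{k-1} − q_k·r_k inherits s_{k+1} = s_{k-1} − q_k·s_k, t_{k+1} = t_{k-1} − q_k·t_k, so r_k = a·s_k + b·t_k at every step:
  q = 2: r = 176, s = 1 − 2·0 = 1, t = 0 − 2·1 = -2  (check: 808·1 + 316·(-2) = 176)
  q = 1: r = 140, s = 0 − 1·1 = -1, t = 1 − 1·(-2) = 3  (check: 808·(-1) + 316·3 = 140)
  q = 1: r = 36, s = 1 − 1·(-1) = 2, t = -2 − 1·3 = -5  (check: 808·2 + 316·(-5) = 36)
  q = 3: r = 32, s = -1 − 3·2 = -7, t = 3 − 3·(-5) = 18  (check: 808·(-7) + 316·18 = 32)
  q = 1: r = 4, s = 2 − 1·(-7) = 9, t = -5 − 1·18 = -23  (check: 808·9 + 316·(-23) = 4)
The row with r = 4 (the gcd) gives the Bezout coefficients s = 9, t = -23.
Result: 808 · (9) + 316 · (-23) = 4.

gcd(808, 316) = 4; s = 9, t = -23 (check: 808·9 + 316·(-23) = 4).


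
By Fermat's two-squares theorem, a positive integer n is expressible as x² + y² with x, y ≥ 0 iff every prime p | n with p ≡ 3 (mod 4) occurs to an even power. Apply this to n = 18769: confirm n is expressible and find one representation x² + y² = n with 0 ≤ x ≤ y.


Step 1: Factor n = 18769 = 137^2.
Step 2: Check the mod-4 condition on each prime factor: 137 ≡ 1 (mod 4), exponent 2.
All primes ≡ 3 (mod 4) appear to even exponent (or don't appear), so by the two-squares theorem n IS expressible as a sum of two squares.
Step 3: Build a representation. Here n = 137 · 137 is a product of primes ≡ 1 (mod 4). Each prime p ≡ 1 (mod 4) is itself a sum of two squares; find a² by testing p − a² for a perfect square:
  137: 137 − 1² = 136, 137 − 2² = 133, 137 − 3² = 128, 137 − 4² = 121 = 11² ⇒ 137 = 4² + 11².
  Combine using the Brahmagupta–Fibonacci identity (a² + b²)(c² + d²) = (ac − bd)² + (ad + bc)² = (ac + bd)² + (ad − bc)²:
  137 · 137 = 18769: from (4² + 11²)(4² + 11²), take (4·4 − 11·11, 4·11 + 11·4) = (16 − 121, 44 + 44) = (-105, 88); dropping signs (only squares matter) gives (105, 88); check 105² + 88² = 11025 + 7744 = 18769 ✓.
Step 4: Order so x ≤ y and verify: 88² + 105² = 7744 + 11025 = 18769 = n. ✓

n = 18769 = 88² + 105² (one valid representation with x ≤ y).


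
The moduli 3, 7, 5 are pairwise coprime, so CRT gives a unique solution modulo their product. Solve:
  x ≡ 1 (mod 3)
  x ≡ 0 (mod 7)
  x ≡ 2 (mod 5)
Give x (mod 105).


Moduli 3, 7, 5 are pairwise coprime; by CRT there is a unique solution modulo M = 3 · 7 · 5 = 105.
Solve pairwise, accumulating the modulus:
  Start with x ≡ 1 (mod 3).
  Combine with x ≡ 0 (mod 7): since gcd(3, 7) = 1, we get a unique residue mod 21.
    Write x = 1 + 3·t and substitute into x ≡ 0 (mod 7): 3·t ≡ 0 − 1 = -1 (mod 7).
    Reduce coefficients mod 7: 3·t ≡ 6 (mod 7).
    The inverse of 3 mod 7 is 5 (since 3·5 = 15 = 2·7 + 1), so t ≡ 5·6 = 30 ≡ 2 (mod 7).
    Then x = 1 + 3·2 = 7, valid modulo lcm(3, 7) = 21: x ≡ 7 (mod 21).
  Combine with x ≡ 2 (mod 5): since gcd(21, 5) = 1, we get a unique residue mod 105.
    Write x = 7 + 21·t and substitute into x ≡ 2 (mod 5): 21·t ≡ 2 − 7 = -5 (mod 5).
    Reduce coefficients mod 5: 1·t ≡ 0 (mod 5).
    So t ≡ 0 (mod 5).
    Then x = 7 + 21·0 = 7, valid modulo lcm(21, 5) = 105: x ≡ 7 (mod 105).
Verify: 7 mod 3 = 1 ✓, 7 mod 7 = 0 ✓, 7 mod 5 = 2 ✓.

x ≡ 7 (mod 105).


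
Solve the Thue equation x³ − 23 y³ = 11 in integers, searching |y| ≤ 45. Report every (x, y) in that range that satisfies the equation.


The equation is x³ - 23y³ = 11. For fixed y, x³ = 23·y³ + 11, so a solution requires the RHS to be a perfect cube.
Strategy: iterate y from -45 to 45, compute RHS = 23·y³ + 11, and check whether it is a (positive or negative) perfect cube.
Check small values of y:
  y = 0: RHS = 11 is not a perfect cube.
  y = 1: RHS = 34 is not a perfect cube.
  y = -1: RHS = -12 is not a perfect cube.
  y = 2: RHS = 195 is not a perfect cube.
  y = -2: RHS = -173 is not a perfect cube.
  y = 3: RHS = 632 is not a perfect cube.
  y = -3: RHS = -610 is not a perfect cube.
Continuing the search up to |y| = 45 finds no solutions either.
No (x, y) in the scanned range satisfies the equation.

No integer solutions with |y| ≤ 45.


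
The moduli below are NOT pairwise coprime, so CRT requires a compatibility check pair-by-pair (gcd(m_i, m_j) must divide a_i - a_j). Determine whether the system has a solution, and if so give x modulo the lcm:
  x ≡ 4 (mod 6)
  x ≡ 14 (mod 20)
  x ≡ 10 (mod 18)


Moduli 6, 20, 18 are not pairwise coprime, so CRT works modulo lcm(m_i) when all pairwise compatibility conditions hold.
Pairwise compatibility: gcd(m_i, m_j) must divide a_i - a_j for every pair.
Merge one congruence at a time:
  Start: x ≡ 4 (mod 6).
  Combine with x ≡ 14 (mod 20): gcd(6, 20) = 2; 14 - 4 = 10, which IS divisible by 2, so compatible.
    Write x = 4 + 6·t and substitute into x ≡ 14 (mod 20): 6·t ≡ 14 − 4 = 10 (mod 20).
    Divide the congruence (and modulus) by g = 2: 3·t ≡ 5 (mod 10).
    The inverse of 3 mod 10 is 7 (since 3·7 = 21 = 2·10 + 1), so t ≡ 7·5 = 35 ≡ 5 (mod 10).
    Then x = 4 + 6·5 = 34, valid modulo lcm(6, 20) = 60: x ≡ 34 (mod 60).
  Combine with x ≡ 10 (mod 18): gcd(60, 18) = 6; 10 - 34 = -24, which IS divisible by 6, so compatible.
    Write x = 34 + 60·t and substitute into x ≡ 10 (mod 18): 60·t ≡ 10 − 34 = -24 (mod 18).
    Divide the congruence (and modulus) by g = 6: 10·t ≡ -4 (mod 3).
    Reduce coefficients mod 3: 1·t ≡ 2 (mod 3).
    So t ≡ 2 (mod 3).
    Then x = 34 + 60·2 = 154, valid modulo lcm(60, 18) = 180: x ≡ 154 (mod 180).
Verify: 154 mod 6 = 4, 154 mod 20 = 14, 154 mod 18 = 10.

x ≡ 154 (mod 180).


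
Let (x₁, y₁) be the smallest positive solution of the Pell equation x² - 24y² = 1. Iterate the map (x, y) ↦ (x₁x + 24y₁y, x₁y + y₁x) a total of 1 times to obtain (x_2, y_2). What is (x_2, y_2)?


Step 1: Find the fundamental solution (x₁, y₁) of x² - 24y² = 1.
  Expand √24 as a continued fraction. a₀ = ⌊√24⌋ = 4; iterate m_{k+1} = d_k·a_k − m_k, d_{k+1} = (24 − m_{k+1}²)/d_k, a_{k+1} = ⌊(a₀ + m_{k+1})/d_{k+1}⌋ (starting m₀ = 0, d₀ = 1), with convergents p_k = a_k·p_{k-1} + p_{k-2}, q_k = a_k·q_{k-1} + q_{k-2} (p₋₁ = 1, q₋₁ = 0):
  k = 0: a₀ = 4; p₀/q₀ = 4/1; p₀² − 24·q₀² = 16 − 24 = -8.
  k = 1: m = 4, d = 8, a = ⌊(4 + 4)/8⌋ = 1; p/q = (1·4 + 1)/(1·1 + 0) = 5/1; p² − 24·q² = 25 − 24 = 1.
  The first convergent with p² − 24·q² = 1 gives the fundamental solution (x₁, y₁) = (5, 1).
Step 2: Apply the recurrence (x_{n+1}, y_{n+1}) = (x₁x_n + 24y₁y_n, x₁y_n + y₁x_n) repeatedly.
  From (x_1, y_1) = (5, 1): x_2 = 5·5 + 24·1·1 = 49; y_2 = 5·1 + 1·5 = 10.
Step 3: Verify x_2² - 24·y_2² = 2401 - 2400 = 1 (should be 1). ✓

(x_1, y_1) = (5, 1); (x_2, y_2) = (49, 10).


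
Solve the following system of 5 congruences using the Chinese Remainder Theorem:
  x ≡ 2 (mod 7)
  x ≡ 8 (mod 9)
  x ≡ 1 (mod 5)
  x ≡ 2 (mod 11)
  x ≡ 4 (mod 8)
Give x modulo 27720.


Product of moduli M = 7 · 9 · 5 · 11 · 8 = 27720.
Merge one congruence at a time:
  Start: x ≡ 2 (mod 7).
  Combine with x ≡ 8 (mod 9); new modulus lcm = 63.
    Write x = 2 + 7·t and substitute into x ≡ 8 (mod 9): 7·t ≡ 8 − 2 = 6 (mod 9).
    The inverse of 7 mod 9 is 4 (since 7·4 = 28 = 3·9 + 1), so t ≡ 4·6 = 24 ≡ 6 (mod 9).
    Then x = 2 + 7·6 = 44, valid modulo lcm(7, 9) = 63: x ≡ 44 (mod 63).
  Combine with x ≡ 1 (mod 5); new modulus lcm = 315.
    Write x = 44 + 63·t and substitute into x ≡ 1 (mod 5): 63·t ≡ 1 − 44 = -43 (mod 5).
    Reduce coefficients mod 5: 3·t ≡ 2 (mod 5).
    The inverse of 3 mod 5 is 2 (since 3·2 = 6 = 1·5 + 1), so t ≡ 2·2 = 4 ≡ 4 (mod 5).
    Then x = 44 + 63·4 = 296, valid modulo lcm(63, 5) = 315: x ≡ 296 (mod 315).
  Combine with x ≡ 2 (mod 11); new modulus lcm = 3465.
    Write x = 296 + 315·t and substitute into x ≡ 2 (mod 11): 315·t ≡ 2 − 296 = -294 (mod 11).
    Reduce coefficients mod 11: 7·t ≡ 3 (mod 11).
    The inverse of 7 mod 11 is 8 (since 7·8 = 56 = 5·11 + 1), so t ≡ 8·3 = 24 ≡ 2 (mod 11).
    Then x = 296 + 315·2 = 926, valid modulo lcm(315, 11) = 3465: x ≡ 926 (mod 3465).
  Combine with x ≡ 4 (mod 8); new modulus lcm = 27720.
    Write x = 926 + 3465·t and substitute into x ≡ 4 (mod 8): 3465·t ≡ 4 − 926 = -922 (mod 8).
    Reduce coefficients mod 8: 1·t ≡ 6 (mod 8).
    So t ≡ 6 (mod 8).
    Then x = 926 + 3465·6 = 21716, valid modulo lcm(3465, 8) = 27720: x ≡ 21716 (mod 27720).
Verify against each original: 21716 mod 7 = 2, 21716 mod 9 = 8, 21716 mod 5 = 1, 21716 mod 11 = 2, 21716 mod 8 = 4.

x ≡ 21716 (mod 27720).
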